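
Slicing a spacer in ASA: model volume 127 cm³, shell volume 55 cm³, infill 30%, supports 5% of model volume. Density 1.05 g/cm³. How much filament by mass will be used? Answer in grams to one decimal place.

Infill region = 127 − 55, so 72 cm³.
Infill volume: 0.30 × 72 → 21.6 cm³.
Support = 0.05 × 127, so 6.35 cm³.
Total printed volume = 55 + 21.6 + 6.35, so 82.95 cm³.
Mass = 82.95 × 1.05, so 87.0975 g.

87.1 g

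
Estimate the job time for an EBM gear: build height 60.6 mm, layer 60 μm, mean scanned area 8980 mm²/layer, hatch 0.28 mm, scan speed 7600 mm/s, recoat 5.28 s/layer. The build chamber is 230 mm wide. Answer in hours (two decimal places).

Number of layers: 60.6 / 0.06 → 1010 (rounded up).
Scan path per layer: 8980 / 0.28 → 32071.4 mm.
Beam time per layer: 32071.4 / 7600 → 4.2199 s.
Layer cycle: 4.2199 + 5.28 → 9.4999 s.
Total: 1010 × 9.4999 s = 9594.899 s → 2.67 hours.

2.67 hours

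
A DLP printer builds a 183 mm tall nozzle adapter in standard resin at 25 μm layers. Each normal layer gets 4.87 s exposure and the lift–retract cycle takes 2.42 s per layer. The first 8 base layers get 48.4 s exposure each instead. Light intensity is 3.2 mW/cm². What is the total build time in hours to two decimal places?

Layer count = ceil(183 / 0.025) = 7320.
Bottom layers: 8 × (48.4 + 2.42) → 406.56 s.
Remaining layers = 7312 × (4.87 + 2.42) = 53304.48 s.
Sum: 406.56 + 53304.48 = 53711.04 s → 14.92 hours.

14.92 hours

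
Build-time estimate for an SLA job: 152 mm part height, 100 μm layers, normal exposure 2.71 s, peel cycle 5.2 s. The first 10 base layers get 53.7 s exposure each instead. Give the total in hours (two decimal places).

Layer count = ceil(152 / 0.1) = 1520.
Bottom layers: 10 × (53.7 + 5.2) → 589 s.
Remaining layers = 1510 × (2.71 + 5.2) = 11944.1 s.
Sum: 589 + 11944.1 = 12533.1 s → 3.48 hours.

3.48 hours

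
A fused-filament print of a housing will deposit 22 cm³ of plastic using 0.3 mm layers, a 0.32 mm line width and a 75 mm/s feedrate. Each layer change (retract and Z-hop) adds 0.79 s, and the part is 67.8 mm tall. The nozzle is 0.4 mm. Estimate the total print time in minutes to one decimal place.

Line area: 0.3 × 0.32 → 0.096 mm².
Toolpath length = 22 cm³ / 0.096 mm² = 22000 / 0.096 = 229166.7 mm.
Time extruding = 229166.7 / 75 = 3055.6 s.
Number of layers: 67.8 / 0.3 → 226 (rounded up).
Layer-change overhead: 226 × 0.79 → 178.54 s.
Altogether 3055.6 + 178.54 = 3234.14 s, i.e. 53.9 minutes.

53.9 minutes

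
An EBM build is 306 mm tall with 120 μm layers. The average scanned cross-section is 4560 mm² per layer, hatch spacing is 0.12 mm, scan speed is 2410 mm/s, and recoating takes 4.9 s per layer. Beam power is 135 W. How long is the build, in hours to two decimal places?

Layer count = ceil(306 / 0.12) = 2550.
Hatch length per layer = 4560 / 0.12, so 38000 mm.
Scan time per layer = 38000 / 2410 = 15.7676 s.
Time per layer = 15.7676 + 4.9, so 20.6676 s.
Total: 2550 × 20.6676 s = 52702.38 s → 14.64 hours.

14.64 hours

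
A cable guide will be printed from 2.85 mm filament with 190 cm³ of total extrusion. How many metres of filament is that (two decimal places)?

29.78 m

Filament cross-section = π × (2.85/2)² = 6.3794 mm².
L = 190000 mm³ / 6.3794 mm² = 29783.37 mm, i.e. 29.78 m.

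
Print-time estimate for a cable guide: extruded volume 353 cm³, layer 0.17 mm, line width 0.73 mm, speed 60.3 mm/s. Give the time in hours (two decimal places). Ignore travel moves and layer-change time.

Bead cross-section = 0.17 × 0.73, so 0.1241 mm².
Path length: 353000 mm³ / 0.1241 mm² → 2844480.3 mm.
Time extruding: 2844480.3 / 60.3 → 47172.1 s.
Converting: 47172.1 s = 13.10 hours.

13.10 hours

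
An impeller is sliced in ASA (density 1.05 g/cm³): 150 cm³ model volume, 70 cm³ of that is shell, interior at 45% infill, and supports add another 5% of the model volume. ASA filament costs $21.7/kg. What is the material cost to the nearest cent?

Volume inside the shell = 150 − 70 = 80 cm³.
Deposited infill = 0.45 × 80 = 36 cm³.
Support: 0.05 × 150 → 7.5 cm³.
Deposited volume: 70 + 36 + 7.5 → 113.5 cm³.
Mass = 113.5 × 1.05 = 119.175 g.
Cost = 119.175 g / 1000 × $21.7/kg = $2.59.

$2.59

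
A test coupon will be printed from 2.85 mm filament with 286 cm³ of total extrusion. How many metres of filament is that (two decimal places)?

44.83 m

Cross-section of 2.85 mm filament: π·(2.85/2)² = 6.3794 mm².
Length = 286 cm³ / 6.3794 mm² = 286000 / 6.3794 = 44831.8 mm = 44.83 m.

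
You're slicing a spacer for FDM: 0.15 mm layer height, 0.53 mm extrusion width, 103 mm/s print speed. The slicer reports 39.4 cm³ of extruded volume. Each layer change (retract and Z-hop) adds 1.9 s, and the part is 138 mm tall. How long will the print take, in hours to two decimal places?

Extrusion cross-section = 0.15 × 0.53 = 0.0795 mm².
Path length: 39400 mm³ / 0.0795 mm² → 495597.5 mm.
Print-move time: 495597.5 / 103 → 4811.6 s.
Number of layers: 138 / 0.15 → 920 (rounded up).
Z-hop total = 920 × 1.9, so 1748 s.
Total = 4811.6 + 1748 = 6559.6 s = 1.82 hours.

1.82 hours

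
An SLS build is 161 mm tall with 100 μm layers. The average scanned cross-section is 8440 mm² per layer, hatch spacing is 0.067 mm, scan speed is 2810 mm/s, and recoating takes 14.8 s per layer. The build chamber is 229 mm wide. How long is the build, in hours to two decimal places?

Number of layers: 161 / 0.1 → 1610 (rounded up).
Per-layer scan distance: 8440 / 0.067 → 125970.1 mm.
Laser time per layer: 125970.1 / 2810 → 44.8292 s.
Per-layer time = 44.8292 + 14.8 = 59.6292 s.
Total: 1610 × 59.6292 s = 96003.012 s → 26.67 hours.

26.67 hours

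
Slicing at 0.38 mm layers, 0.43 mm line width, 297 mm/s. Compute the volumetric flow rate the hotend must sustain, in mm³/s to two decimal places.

48.53

Extrusion cross-section = 0.38 × 0.43 = 0.1634 mm².
Volumetric flow = 297 × 0.1634 = 48.53 mm³/s.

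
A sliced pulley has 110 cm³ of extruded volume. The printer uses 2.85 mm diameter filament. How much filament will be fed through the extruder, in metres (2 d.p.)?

A = π r² = π × 1.425² = 6.3794 mm².
Length = 110 cm³ / 6.3794 mm² = 110000 / 6.3794 = 17243 mm = 17.24 m.

17.24 m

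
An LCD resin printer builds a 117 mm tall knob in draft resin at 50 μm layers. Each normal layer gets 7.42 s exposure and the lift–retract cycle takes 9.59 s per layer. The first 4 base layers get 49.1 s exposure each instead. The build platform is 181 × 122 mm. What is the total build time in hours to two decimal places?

11.10 hours

Layer count = ceil(117 / 0.05) = 2340.
Base layers: 4 × (49.1 + 9.59) → 234.76 s.
Normal layers = 2336 × (7.42 + 9.59) = 39735.36 s.
Sum: 234.76 + 39735.36 = 39970.12 s → 11.10 hours.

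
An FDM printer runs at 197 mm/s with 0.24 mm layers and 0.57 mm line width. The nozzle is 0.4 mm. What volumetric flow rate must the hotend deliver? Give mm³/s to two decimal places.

26.95

Extrusion cross-section: 0.24 × 0.57 → 0.1368 mm².
Q = v·A = 197 × 0.1368 = 26.95 mm³/s.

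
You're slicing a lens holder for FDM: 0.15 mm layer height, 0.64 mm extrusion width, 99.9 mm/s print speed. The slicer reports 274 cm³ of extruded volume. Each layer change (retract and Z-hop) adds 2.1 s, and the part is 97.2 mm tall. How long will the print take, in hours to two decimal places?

Bead cross-section: 0.15 × 0.64 → 0.096 mm².
Toolpath length = 274 cm³ / 0.096 mm² = 274000 / 0.096 = 2854166.7 mm.
Extrusion time = 2854166.7 / 99.9 = 28570.2 s.
Layer count = ceil(97.2 / 0.15) = 648.
Non-print overhead = 648 × 2.1 = 1360.8 s.
Total = 28570.2 + 1360.8 = 29931 s = 8.31 hours.

8.31 hours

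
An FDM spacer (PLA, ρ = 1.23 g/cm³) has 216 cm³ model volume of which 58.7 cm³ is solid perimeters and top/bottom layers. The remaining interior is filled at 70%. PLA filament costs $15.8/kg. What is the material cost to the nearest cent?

$3.28

Interior volume = 216 − 58.7 = 157.3 cm³.
Deposited infill = 0.70 × 157.3, so 110.11 cm³.
Total extruded = 58.7 + 110.11 = 168.81 cm³.
Mass = 168.81 × 1.23, so 207.6363 g.
Cost = 207.6363 g / 1000 × $15.8/kg = $3.28.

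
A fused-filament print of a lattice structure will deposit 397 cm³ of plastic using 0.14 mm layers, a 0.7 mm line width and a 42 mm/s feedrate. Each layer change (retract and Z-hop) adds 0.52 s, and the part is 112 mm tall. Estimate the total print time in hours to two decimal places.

Bead cross-section: 0.14 × 0.7 → 0.098 mm².
Total extruded path = 397000/0.098 = 4051020.4 mm.
Print-move time = 4051020.4 / 42, so 96452.9 s.
Layer count = ceil(112 / 0.14) = 800.
Non-print overhead = 800 × 0.52 = 416 s.
Total = 96452.9 + 416 = 96868.9 s = 26.91 hours.

26.91 hours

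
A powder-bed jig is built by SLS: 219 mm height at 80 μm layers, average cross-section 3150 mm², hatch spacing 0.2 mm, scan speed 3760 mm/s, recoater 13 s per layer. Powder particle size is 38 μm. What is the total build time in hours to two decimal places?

Layers = ⌈219/0.08⌉ = 2738.
Hatch length per layer = 3150 / 0.2, so 15750 mm.
Per-layer scan time = 15750 / 3760 = 4.1888 s.
Per-layer time: 4.1888 + 13 → 17.1888 s.
Total: 2738 × 17.1888 s = 47062.9344 s → 13.07 hours.

13.07 hours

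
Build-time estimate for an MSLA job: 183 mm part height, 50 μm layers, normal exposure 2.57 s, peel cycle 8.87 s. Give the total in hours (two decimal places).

11.63 hours

Number of layers: 183 / 0.05 → 3660 (rounded up).
Per-layer time: 2.57 + 8.87 → 11.44 s.
Build time: 3660 × 11.44 s = 41870.4 s, i.e. 11.63 hours.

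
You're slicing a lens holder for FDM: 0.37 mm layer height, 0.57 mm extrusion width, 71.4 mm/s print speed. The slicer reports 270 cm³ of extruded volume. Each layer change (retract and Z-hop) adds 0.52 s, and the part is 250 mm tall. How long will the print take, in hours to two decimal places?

5.08 hours

Bead cross-section: 0.37 × 0.57 → 0.2109 mm².
Total extruded path = 270000/0.2109 = 1280227.6 mm.
Time extruding: 1280227.6 / 71.4 → 17930.4 s.
Layers = ⌈250/0.37⌉ = 676.
Layer-change overhead = 676 × 0.52, so 351.52 s.
Total = 17930.4 + 351.52 = 18281.92 s = 5.08 hours.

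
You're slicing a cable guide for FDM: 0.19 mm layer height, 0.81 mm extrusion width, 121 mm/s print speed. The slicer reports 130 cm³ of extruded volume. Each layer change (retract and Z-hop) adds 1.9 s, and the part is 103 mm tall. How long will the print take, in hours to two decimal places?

Extrusion cross-section = 0.19 × 0.81 = 0.1539 mm².
Total extruded path = 130000/0.1539 = 844704.4 mm.
Print-move time: 844704.4 / 121 → 6981 s.
Number of layers: 103 / 0.19 → 543 (rounded up).
Non-print overhead: 543 × 1.9 → 1031.7 s.
Altogether 6981 + 1031.7 = 8012.7 s, i.e. 2.23 hours.

2.23 hours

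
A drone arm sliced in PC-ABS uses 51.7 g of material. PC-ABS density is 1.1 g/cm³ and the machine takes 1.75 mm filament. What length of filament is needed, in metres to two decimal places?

19.54 m

Extruded volume: 51.7/1.1 = 47 cm³ (47000 mm³).
Filament cross-section = π × (1.75/2)² = 2.4053 mm².
Length = 47000 / 2.4053 = 19540.18 mm = 19.54 m.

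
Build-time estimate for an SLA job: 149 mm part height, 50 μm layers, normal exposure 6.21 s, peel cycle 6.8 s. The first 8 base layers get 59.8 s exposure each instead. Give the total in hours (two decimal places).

10.89 hours

Layers = ⌈149/0.05⌉ = 2980.
Bottom layers = 8 × (59.8 + 6.8), so 532.8 s.
Normal layers = 2972 × (6.21 + 6.8), so 38665.72 s.
Total = 532.8 + 38665.72 = 39198.52 s = 10.89 hours.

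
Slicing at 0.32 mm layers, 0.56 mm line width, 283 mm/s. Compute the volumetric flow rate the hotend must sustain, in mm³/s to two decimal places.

50.71

A = 0.32 × 0.56 = 0.1792 mm².
Q = v·A = 283 × 0.1792 = 50.71 mm³/s.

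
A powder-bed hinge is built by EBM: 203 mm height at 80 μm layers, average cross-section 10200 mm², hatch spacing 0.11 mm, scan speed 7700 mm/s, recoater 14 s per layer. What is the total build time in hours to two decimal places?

Layer count = ceil(203 / 0.08) = 2538.
Per-layer scan distance = 10200 / 0.11 = 92727.3 mm.
Per-layer scan time = 92727.3 / 7700, so 12.0425 s.
Layer cycle: 12.0425 + 14 → 26.0425 s.
2538 layers × 26.0425 s/layer = 66095.865 s, i.e. 18.36 hours.

18.36 hours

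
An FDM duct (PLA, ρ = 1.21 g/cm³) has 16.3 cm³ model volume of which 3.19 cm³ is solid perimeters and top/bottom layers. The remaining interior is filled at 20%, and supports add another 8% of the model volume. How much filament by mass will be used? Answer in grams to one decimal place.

Infill region: 16.3 − 3.19 → 13.11 cm³.
Infill volume = 0.20 × 13.11, so 2.622 cm³.
Support = 0.08 × 16.3, so 1.304 cm³.
Deposited volume = 3.19 + 2.622 + 1.304, so 7.116 cm³.
Mass = 7.116 × 1.21 = 8.61036 g.

8.6 g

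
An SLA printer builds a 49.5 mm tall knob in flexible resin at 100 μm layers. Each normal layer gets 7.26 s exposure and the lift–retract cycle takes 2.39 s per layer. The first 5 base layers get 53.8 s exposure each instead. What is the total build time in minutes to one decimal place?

83.5 minutes

Number of layers: 49.5 / 0.1 → 495 (rounded up).
Burn-in layers: 5 × (53.8 + 2.39) → 280.95 s.
Regular layers = 490 × (7.26 + 2.39) = 4728.5 s.
Total = 280.95 + 4728.5 = 5009.45 s = 83.5 minutes.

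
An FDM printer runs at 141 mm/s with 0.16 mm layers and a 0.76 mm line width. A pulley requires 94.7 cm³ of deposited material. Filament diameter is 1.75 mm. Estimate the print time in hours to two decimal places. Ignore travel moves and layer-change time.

Line area = 0.16 × 0.76 = 0.1216 mm².
Path length: 94700 mm³ / 0.1216 mm² → 778782.9 mm.
Print-move time = 778782.9 / 141 = 5523.3 s.
That's 5523.3 s → 1.53 hours.

1.53 hours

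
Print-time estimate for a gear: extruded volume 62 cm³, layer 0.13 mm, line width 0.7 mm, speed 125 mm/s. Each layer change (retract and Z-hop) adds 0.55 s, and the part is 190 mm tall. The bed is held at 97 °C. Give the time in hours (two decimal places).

Line area = 0.13 × 0.7 = 0.091 mm².
Path length: 62000 mm³ / 0.091 mm² → 681318.7 mm.
Extrusion time: 681318.7 / 125 → 5450.5 s.
Number of layers: 190 / 0.13 → 1462 (rounded up).
Layer-change overhead = 1462 × 0.55, so 804.1 s.
Altogether 5450.5 + 804.1 = 6254.6 s, i.e. 1.74 hours.

1.74 hours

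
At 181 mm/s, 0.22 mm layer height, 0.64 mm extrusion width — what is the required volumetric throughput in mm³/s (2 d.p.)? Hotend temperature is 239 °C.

A = 0.22 × 0.64, so 0.1408 mm².
Q = v·A = 181 × 0.1408 = 25.48 mm³/s.

25.48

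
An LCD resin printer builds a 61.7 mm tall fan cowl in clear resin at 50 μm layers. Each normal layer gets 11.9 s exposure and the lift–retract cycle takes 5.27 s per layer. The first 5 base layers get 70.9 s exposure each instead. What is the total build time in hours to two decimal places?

Layers = ⌈61.7/0.05⌉ = 1234.
Burn-in layers: 5 × (70.9 + 5.27) → 380.85 s.
Normal layers = 1229 × (11.9 + 5.27), so 21101.93 s.
Total = 380.85 + 21101.93 = 21482.78 s = 5.97 hours.

5.97 hours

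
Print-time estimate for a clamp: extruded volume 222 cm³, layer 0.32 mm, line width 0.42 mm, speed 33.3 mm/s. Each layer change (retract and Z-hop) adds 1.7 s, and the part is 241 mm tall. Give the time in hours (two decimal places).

Bead cross-section: 0.32 × 0.42 → 0.1344 mm².
Path length: 222000 mm³ / 0.1344 mm² → 1651785.7 mm.
Time extruding = 1651785.7 / 33.3, so 49603.2 s.
Layer count = ceil(241 / 0.32) = 754.
Layer-change overhead = 754 × 1.7, so 1281.8 s.
Altogether 49603.2 + 1281.8 = 50885 s, i.e. 14.13 hours.

14.13 hours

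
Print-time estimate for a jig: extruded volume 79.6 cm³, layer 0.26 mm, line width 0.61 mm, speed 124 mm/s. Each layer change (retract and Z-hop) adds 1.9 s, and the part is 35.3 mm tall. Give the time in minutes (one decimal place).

Bead cross-section = 0.26 × 0.61 = 0.1586 mm².
Total extruded path = 79600/0.1586 = 501891.6 mm.
Print-move time = 501891.6 / 124, so 4047.5 s.
Number of layers: 35.3 / 0.26 → 136 (rounded up).
Layer-change overhead = 136 × 1.9 = 258.4 s.
Total = 4047.5 + 258.4 = 4305.9 s = 71.8 minutes.

71.8 minutes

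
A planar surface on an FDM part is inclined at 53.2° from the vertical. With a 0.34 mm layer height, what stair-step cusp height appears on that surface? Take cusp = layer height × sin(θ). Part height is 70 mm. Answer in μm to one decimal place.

Cusp = layer height × sin(53.2°) = 0.34 × 0.8007 = 0.272238 mm = 272.2 μm.

272.2 μm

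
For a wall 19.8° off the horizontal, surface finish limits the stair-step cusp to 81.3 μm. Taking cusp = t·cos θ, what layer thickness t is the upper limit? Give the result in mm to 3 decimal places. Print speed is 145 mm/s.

Layer height = cusp / cos(19.8°) = 0.0813 / 0.9409 = 0.086 mm.

0.086 mm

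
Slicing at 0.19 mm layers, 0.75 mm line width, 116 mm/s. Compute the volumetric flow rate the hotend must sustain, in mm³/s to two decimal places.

A = 0.19 × 0.75 = 0.1425 mm².
Volumetric flow = 116 × 0.1425 = 16.53 mm³/s.

16.53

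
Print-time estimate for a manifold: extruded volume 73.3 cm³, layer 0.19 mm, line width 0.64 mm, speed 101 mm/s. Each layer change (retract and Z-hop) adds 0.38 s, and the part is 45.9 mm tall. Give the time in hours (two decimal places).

1.68 hours

Line area: 0.19 × 0.64 → 0.1216 mm².
Toolpath length = 73.3 cm³ / 0.1216 mm² = 73300 / 0.1216 = 602796.1 mm.
Print-move time = 602796.1 / 101 = 5968.3 s.
Layer count = ceil(45.9 / 0.19) = 242.
Non-print overhead = 242 × 0.38 = 91.96 s.
Altogether 5968.3 + 91.96 = 6060.26 s, i.e. 1.68 hours.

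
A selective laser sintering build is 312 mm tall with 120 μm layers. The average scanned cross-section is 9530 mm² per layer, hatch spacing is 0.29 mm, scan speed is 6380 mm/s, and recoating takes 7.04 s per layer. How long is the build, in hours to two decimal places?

8.80 hours

Layer count = ceil(312 / 0.12) = 2600.
Per-layer scan distance = 9530 / 0.29, so 32862.1 mm.
Scan time per layer = 32862.1 / 6380 = 5.1508 s.
Time per layer = 5.1508 + 7.04, so 12.1908 s.
Build time = 2600 × 12.1908 = 31696.08 s = 8.80 hours.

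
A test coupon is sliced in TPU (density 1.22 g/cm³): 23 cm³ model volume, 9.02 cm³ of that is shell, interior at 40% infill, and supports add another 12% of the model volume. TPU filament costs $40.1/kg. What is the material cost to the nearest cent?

Volume inside the shell: 23 − 9.02 → 13.98 cm³.
Infill deposited = 0.40 × 13.98, so 5.592 cm³.
Support = 0.12 × 23 = 2.76 cm³.
Deposited volume = 9.02 + 5.592 + 2.76 = 17.372 cm³.
Mass = 17.372 × 1.22, so 21.19384 g.
At $40.1/kg: 21.19384/1000 × 40.1 = $0.85.

$0.85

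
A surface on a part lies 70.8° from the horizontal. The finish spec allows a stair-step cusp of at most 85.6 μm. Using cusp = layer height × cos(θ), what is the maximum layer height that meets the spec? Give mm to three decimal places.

cos(70.8°) = 0.3289; t_max = 0.0856/0.3289 = 0.260 mm.

0.260 mm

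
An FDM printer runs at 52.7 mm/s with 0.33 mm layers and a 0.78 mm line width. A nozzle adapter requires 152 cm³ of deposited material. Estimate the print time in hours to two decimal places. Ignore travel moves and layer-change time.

Bead cross-section = 0.33 × 0.78 = 0.2574 mm².
Path length: 152000 mm³ / 0.2574 mm² → 590520.6 mm.
Time extruding: 590520.6 / 52.7 → 11205.3 s.
That's 11205.3 s → 3.11 hours.

3.11 hours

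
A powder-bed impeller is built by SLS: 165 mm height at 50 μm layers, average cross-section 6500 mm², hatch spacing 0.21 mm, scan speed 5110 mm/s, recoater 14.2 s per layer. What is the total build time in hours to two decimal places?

18.57 hours

Layer count = ceil(165 / 0.05) = 3300.
Scan path per layer = 6500 / 0.21, so 30952.4 mm.
Laser time per layer = 30952.4 / 5110, so 6.0572 s.
Time per layer = 6.0572 + 14.2 = 20.2572 s.
Build time = 3300 × 20.2572 = 66848.76 s = 18.57 hours.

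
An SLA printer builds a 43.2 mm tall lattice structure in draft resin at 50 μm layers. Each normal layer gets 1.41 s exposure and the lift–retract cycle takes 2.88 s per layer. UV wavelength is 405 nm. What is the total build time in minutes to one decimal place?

61.8 minutes

Layers = ⌈43.2/0.05⌉ = 864.
Each layer takes: 1.41 + 2.88 → 4.29 s.
Total = 864 × 4.29 = 3706.56 s = 61.8 minutes.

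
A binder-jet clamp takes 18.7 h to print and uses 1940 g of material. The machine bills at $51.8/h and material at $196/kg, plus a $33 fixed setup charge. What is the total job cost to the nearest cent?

$1381.90

Machine cost = 51.8 × 18.7 = $968.66.
Material cost = 196 × 1940/1000 = $380.24.
Adding setup: 968.66 + 380.24 + 33 → $1381.90.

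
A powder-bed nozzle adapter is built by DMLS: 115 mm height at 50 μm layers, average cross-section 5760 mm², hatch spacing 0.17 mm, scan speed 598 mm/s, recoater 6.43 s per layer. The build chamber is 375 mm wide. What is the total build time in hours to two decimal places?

Layer count = ceil(115 / 0.05) = 2300.
Scan path per layer: 5760 / 0.17 → 33882.4 mm.
Laser time per layer = 33882.4 / 598, so 56.6595 s.
Time per layer = 56.6595 + 6.43, so 63.0895 s.
Build time = 2300 × 63.0895 = 145105.85 s = 40.31 hours.

40.31 hours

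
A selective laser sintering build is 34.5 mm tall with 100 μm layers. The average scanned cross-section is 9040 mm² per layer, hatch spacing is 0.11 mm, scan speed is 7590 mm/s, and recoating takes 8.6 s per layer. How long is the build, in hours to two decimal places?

1.86 hours

Layer count = ceil(34.5 / 0.1) = 345.
Per-layer scan distance: 9040 / 0.11 → 82181.8 mm.
Laser time per layer = 82181.8 / 7590, so 10.8276 s.
Layer cycle: 10.8276 + 8.6 → 19.4276 s.
345 layers × 19.4276 s/layer = 6702.522 s, i.e. 1.86 hours.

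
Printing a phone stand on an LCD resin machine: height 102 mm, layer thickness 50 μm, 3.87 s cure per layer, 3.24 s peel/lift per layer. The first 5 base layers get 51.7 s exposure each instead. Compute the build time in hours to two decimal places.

Layers = ⌈102/0.05⌉ = 2040.
Base layers = 5 × (51.7 + 3.24), so 274.7 s.
Regular layers = 2035 × (3.87 + 3.24) = 14468.85 s.
Sum: 274.7 + 14468.85 = 14743.55 s → 4.10 hours.

4.10 hours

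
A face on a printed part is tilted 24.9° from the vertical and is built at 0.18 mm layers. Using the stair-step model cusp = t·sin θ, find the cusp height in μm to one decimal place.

sin(24.9°) = 0.4210, so cusp = 0.18 × 0.4210 = 0.07578 mm → 75.8 μm.

75.8 μm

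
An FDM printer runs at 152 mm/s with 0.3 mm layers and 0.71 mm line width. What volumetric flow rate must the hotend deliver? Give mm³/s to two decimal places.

32.38

A = 0.3 × 0.71, so 0.213 mm².
Q = v·A = 152 × 0.213 = 32.38 mm³/s.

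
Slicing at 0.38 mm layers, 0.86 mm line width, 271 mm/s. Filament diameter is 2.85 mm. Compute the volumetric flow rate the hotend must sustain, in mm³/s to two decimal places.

88.56

A: 0.38 × 0.86 → 0.3268 mm².
Q = v·A = 271 × 0.3268 = 88.56 mm³/s.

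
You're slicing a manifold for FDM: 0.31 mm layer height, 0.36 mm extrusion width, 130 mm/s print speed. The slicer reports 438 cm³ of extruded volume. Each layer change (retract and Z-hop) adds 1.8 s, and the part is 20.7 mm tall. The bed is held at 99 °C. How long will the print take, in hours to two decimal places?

Bead cross-section = 0.31 × 0.36 = 0.1116 mm².
Total extruded path = 438000/0.1116 = 3924731.2 mm.
Print-move time = 3924731.2 / 130, so 30190.2 s.
Number of layers: 20.7 / 0.31 → 67 (rounded up).
Non-print overhead = 67 × 1.8 = 120.6 s.
Total = 30190.2 + 120.6 = 30310.8 s = 8.42 hours.

8.42 hours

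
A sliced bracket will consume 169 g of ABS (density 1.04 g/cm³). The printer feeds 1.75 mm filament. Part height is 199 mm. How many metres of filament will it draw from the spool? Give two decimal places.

Extruded volume: 169/1.04 = 162.5 cm³ (162500 mm³).
A = π r² = π × 0.875² = 2.4053 mm².
Length = 162500 / 2.4053 = 67559.14 mm = 67.56 m.

67.56 m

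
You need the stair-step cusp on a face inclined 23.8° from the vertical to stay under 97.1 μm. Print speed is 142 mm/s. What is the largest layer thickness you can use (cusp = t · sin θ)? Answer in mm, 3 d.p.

0.241 mm

t = h_c / sin θ = 0.0971 / 0.4035 = 0.241 mm.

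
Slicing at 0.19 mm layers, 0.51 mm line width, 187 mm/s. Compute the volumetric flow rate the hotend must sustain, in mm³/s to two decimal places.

18.12

Bead cross-section: 0.19 × 0.51 → 0.0969 mm².
Q = v·A = 187 × 0.0969 = 18.12 mm³/s.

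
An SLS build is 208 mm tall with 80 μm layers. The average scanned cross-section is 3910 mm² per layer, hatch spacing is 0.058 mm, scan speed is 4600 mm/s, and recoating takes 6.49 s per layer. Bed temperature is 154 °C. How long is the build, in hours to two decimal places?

Layer count = ceil(208 / 0.08) = 2600.
Hatch length per layer = 3910 / 0.058 = 67413.8 mm.
Per-layer scan time = 67413.8 / 4600, so 14.6552 s.
Time per layer = 14.6552 + 6.49, so 21.1452 s.
Build time = 2600 × 21.1452 = 54977.52 s = 15.27 hours.

15.27 hours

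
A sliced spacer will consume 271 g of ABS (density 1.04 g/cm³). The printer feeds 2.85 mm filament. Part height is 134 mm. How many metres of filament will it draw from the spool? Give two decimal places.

Extruded volume: 271/1.04 = 260.5769 cm³ (260576.9 mm³).
A = π r² = π × 1.425² = 6.3794 mm².
L = V/A = 260576.9/6.3794 = 40846.62 mm → 40.85 m.

40.85 m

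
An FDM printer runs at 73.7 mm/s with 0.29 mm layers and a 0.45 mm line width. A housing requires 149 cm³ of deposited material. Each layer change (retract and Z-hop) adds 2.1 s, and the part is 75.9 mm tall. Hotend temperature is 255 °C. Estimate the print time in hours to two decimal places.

4.46 hours

Bead cross-section = 0.29 × 0.45 = 0.1305 mm².
Path length: 149000 mm³ / 0.1305 mm² → 1141762.5 mm.
Time extruding = 1141762.5 / 73.7 = 15492 s.
Layers = ⌈75.9/0.29⌉ = 262.
Layer-change overhead = 262 × 2.1 = 550.2 s.
Altogether 15492 + 550.2 = 16042.2 s, i.e. 4.46 hours.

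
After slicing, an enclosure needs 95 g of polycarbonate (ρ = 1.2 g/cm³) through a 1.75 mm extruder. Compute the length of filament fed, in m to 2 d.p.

Extruded volume: 95/1.2 = 79.1667 cm³ (79166.7 mm³).
Cross-section of 1.75 mm filament: π·(1.75/2)² = 2.4053 mm².
L = V/A = 79166.7/2.4053 = 32913.44 mm → 32.91 m.

32.91 m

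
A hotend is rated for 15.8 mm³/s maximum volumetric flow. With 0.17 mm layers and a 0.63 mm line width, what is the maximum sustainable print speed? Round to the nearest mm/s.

148 mm/s

Extrusion cross-section = 0.17 × 0.63, so 0.1071 mm².
v_max = Q/A = 15.8/0.1071 = 147.53 mm/s → 148 mm/s.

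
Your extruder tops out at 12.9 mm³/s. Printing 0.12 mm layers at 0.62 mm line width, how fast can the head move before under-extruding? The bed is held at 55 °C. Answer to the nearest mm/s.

Bead cross-section = 0.12 × 0.62, so 0.0744 mm².
Max speed = 12.9 / 0.0744 = 173.39 ≈ 173 mm/s.

173 mm/s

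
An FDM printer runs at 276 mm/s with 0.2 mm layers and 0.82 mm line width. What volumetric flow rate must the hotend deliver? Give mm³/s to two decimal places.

Bead cross-section = 0.2 × 0.82, so 0.164 mm².
Volumetric flow = 276 × 0.164 = 45.26 mm³/s.

45.26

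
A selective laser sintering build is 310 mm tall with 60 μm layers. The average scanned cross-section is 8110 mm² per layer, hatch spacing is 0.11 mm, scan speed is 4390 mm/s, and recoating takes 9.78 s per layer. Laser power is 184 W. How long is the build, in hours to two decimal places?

38.14 hours

Layers = ⌈310/0.06⌉ = 5167.
Scan path per layer = 8110 / 0.11 = 73727.3 mm.
Scan time per layer = 73727.3 / 4390, so 16.7944 s.
Time per layer: 16.7944 + 9.78 → 26.5744 s.
5167 layers × 26.5744 s/layer = 137309.9248 s, i.e. 38.14 hours.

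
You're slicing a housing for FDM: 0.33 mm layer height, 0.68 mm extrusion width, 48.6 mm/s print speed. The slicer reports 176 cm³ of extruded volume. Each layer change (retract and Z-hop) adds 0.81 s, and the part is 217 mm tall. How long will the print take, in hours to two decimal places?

4.63 hours

Extrusion cross-section = 0.33 × 0.68, so 0.2244 mm².
Total extruded path = 176000/0.2244 = 784313.7 mm.
Print-move time = 784313.7 / 48.6 = 16138.1 s.
Number of layers: 217 / 0.33 → 658 (rounded up).
Non-print overhead = 658 × 0.81 = 532.98 s.
Altogether 16138.1 + 532.98 = 16671.08 s, i.e. 4.63 hours.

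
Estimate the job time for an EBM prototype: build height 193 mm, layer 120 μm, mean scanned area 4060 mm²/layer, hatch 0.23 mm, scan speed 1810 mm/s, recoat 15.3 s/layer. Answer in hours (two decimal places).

11.20 hours

Number of layers: 193 / 0.12 → 1609 (rounded up).
Scan path per layer: 4060 / 0.23 → 17652.2 mm.
Beam time per layer = 17652.2 / 1810 = 9.7526 s.
Per-layer time: 9.7526 + 15.3 → 25.0526 s.
1609 layers × 25.0526 s/layer = 40309.6334 s, i.e. 11.20 hours.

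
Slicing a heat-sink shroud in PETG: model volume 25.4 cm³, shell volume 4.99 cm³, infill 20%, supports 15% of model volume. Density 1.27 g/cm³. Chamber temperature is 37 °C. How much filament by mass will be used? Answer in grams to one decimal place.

16.4 g

Infill region: 25.4 − 4.99 → 20.41 cm³.
Infill volume: 0.20 × 20.41 → 4.082 cm³.
Support = 0.15 × 25.4, so 3.81 cm³.
Total extruded = 4.99 + 4.082 + 3.81 = 12.882 cm³.
Mass: 12.882 × 1.27 → 16.36014 g.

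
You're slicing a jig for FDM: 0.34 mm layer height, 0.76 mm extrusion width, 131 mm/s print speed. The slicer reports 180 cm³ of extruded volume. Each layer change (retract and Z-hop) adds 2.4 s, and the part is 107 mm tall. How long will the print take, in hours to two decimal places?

Extrusion cross-section = 0.34 × 0.76 = 0.2584 mm².
Total extruded path = 180000/0.2584 = 696594.4 mm.
Time extruding: 696594.4 / 131 → 5317.5 s.
Layers = ⌈107/0.34⌉ = 315.
Layer-change overhead = 315 × 2.4 = 756 s.
Altogether 5317.5 + 756 = 6073.5 s, i.e. 1.69 hours.

1.69 hours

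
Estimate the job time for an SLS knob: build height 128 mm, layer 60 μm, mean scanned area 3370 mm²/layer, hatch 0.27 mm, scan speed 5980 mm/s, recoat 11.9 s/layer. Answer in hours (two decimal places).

8.29 hours

Number of layers: 128 / 0.06 → 2134 (rounded up).
Hatch length per layer = 3370 / 0.27 = 12481.5 mm.
Laser time per layer = 12481.5 / 5980, so 2.0872 s.
Per-layer time = 2.0872 + 11.9, so 13.9872 s.
Total: 2134 × 13.9872 s = 29848.6848 s → 8.29 hours.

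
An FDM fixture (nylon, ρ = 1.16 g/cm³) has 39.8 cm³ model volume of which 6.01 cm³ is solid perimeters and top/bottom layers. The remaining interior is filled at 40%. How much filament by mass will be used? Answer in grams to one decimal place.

22.7 g

Infill region = 39.8 − 6.01, so 33.79 cm³.
Infill volume: 0.40 × 33.79 → 13.516 cm³.
Deposited volume: 6.01 + 13.516 → 19.526 cm³.
Mass: 19.526 × 1.16 → 22.65016 g.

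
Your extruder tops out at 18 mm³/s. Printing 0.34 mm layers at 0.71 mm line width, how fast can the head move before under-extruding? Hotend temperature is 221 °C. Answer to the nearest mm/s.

A: 0.34 × 0.71 → 0.2414 mm².
v_max = Q/A = 18/0.2414 = 74.57 mm/s → 75 mm/s.

75 mm/s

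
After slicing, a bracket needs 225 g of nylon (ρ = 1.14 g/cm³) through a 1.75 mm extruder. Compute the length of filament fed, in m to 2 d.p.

82.06 m

Volume = 225 g / 1.14 g·cm⁻³ = 197.3684 cm³ = 197368.4 mm³.
Cross-section of 1.75 mm filament: π·(1.75/2)² = 2.4053 mm².
L = V/A = 197368.4/2.4053 = 82055.63 mm → 82.06 m.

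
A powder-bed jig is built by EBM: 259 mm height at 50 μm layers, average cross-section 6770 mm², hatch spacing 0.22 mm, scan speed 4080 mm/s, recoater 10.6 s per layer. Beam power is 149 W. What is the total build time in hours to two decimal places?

Layer count = ceil(259 / 0.05) = 5180.
Per-layer scan distance = 6770 / 0.22 = 30772.7 mm.
Beam time per layer = 30772.7 / 4080, so 7.5423 s.
Layer cycle: 7.5423 + 10.6 → 18.1423 s.
Build time = 5180 × 18.1423 = 93977.114 s = 26.10 hours.

26.10 hours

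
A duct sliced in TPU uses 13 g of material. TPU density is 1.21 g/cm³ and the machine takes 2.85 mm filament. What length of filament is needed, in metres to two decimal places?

Volume = 13 g / 1.21 g·cm⁻³ = 10.7438 cm³ = 10743.8 mm³.
Cross-section of 2.85 mm filament: π·(2.85/2)² = 6.3794 mm².
Length = 10743.8 / 6.3794 = 1684.14 mm = 1.68 m.

1.68 m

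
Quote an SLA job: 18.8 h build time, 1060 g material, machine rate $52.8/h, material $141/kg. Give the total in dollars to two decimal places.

$1142.10

Machine cost = 52.8 × 18.8, so $992.64.
Feedstock cost = 141 × 1060/1000, so $149.46.
Job cost: 992.64 + 149.46 = $1142.10.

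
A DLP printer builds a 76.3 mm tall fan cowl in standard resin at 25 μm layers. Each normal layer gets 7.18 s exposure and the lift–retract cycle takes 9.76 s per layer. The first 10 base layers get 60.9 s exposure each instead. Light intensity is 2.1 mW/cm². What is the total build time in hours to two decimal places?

14.51 hours

Number of layers: 76.3 / 0.025 → 3052 (rounded up).
Bottom layers = 10 × (60.9 + 9.76), so 706.6 s.
Regular layers: 3042 × (7.18 + 9.76) → 51531.48 s.
Total = 706.6 + 51531.48 = 52238.08 s = 14.51 hours.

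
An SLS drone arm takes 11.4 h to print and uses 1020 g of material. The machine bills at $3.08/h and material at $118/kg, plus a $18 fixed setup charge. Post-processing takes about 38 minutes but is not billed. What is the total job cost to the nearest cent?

Machine cost = 3.08 × 11.4 = $35.112.
Material charge = 118 × 1020/1000 = $120.36.
Total = 35.112 + 120.36 + 18 = 173.472 ≈ $173.47.

$173.47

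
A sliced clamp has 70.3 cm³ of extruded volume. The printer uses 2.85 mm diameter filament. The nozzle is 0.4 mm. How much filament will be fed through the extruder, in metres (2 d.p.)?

11.02 m

Filament cross-section = π × (2.85/2)² = 6.3794 mm².
Length = 70.3 cm³ / 6.3794 mm² = 70300 / 6.3794 = 11019.85 mm = 11.02 m.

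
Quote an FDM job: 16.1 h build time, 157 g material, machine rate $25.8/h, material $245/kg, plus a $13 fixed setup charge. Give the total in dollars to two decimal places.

$466.85

Machine cost = 25.8 × 16.1, so $415.38.
Material charge = 245 × 157/1000, so $38.465.
Adding setup: 415.38 + 38.465 + 13 → 466.845 ≈ $466.85.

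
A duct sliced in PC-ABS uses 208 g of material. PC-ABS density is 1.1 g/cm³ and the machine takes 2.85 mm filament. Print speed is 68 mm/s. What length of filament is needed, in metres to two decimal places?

29.64 m

Volume = 208 g / 1.1 g·cm⁻³ = 189.0909 cm³ = 189090.9 mm³.
Filament cross-section = π × (2.85/2)² = 6.3794 mm².
L = V/A = 189090.9/6.3794 = 29640.86 mm → 29.64 m.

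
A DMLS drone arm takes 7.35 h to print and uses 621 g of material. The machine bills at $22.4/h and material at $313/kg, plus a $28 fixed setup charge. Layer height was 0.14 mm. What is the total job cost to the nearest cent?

Machine cost: 22.4 × 7.35 → $164.64.
Material cost = 313 × 621/1000 = $194.373.
Total = 164.64 + 194.373 + 28 = 387.013 ≈ $387.01.

$387.01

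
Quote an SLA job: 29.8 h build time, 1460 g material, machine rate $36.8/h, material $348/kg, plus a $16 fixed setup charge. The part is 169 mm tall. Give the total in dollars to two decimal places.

$1620.72

Machine cost = 36.8 × 29.8 = $1096.64.
Material cost = 348 × 1460/1000 = $508.08.
Adding setup: 1096.64 + 508.08 + 16 → $1620.72.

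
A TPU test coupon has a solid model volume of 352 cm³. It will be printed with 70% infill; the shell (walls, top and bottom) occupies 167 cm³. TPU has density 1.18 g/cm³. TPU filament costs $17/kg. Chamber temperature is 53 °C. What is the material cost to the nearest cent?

Interior volume = 352 − 167, so 185 cm³.
Deposited infill: 0.70 × 185 → 129.5 cm³.
Total printed volume = 167 + 129.5 = 296.5 cm³.
Mass = 296.5 × 1.18, so 349.87 g.
Cost = 349.87 g / 1000 × $17/kg = $5.95.

$5.95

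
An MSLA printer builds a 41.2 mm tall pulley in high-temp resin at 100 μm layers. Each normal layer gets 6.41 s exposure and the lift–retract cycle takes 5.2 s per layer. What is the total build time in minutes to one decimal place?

79.7 minutes

Number of layers: 41.2 / 0.1 → 412 (rounded up).
Per-layer time = 6.41 + 5.2, so 11.61 s.
Build time: 412 × 11.61 s = 4783.32 s, i.e. 79.7 minutes.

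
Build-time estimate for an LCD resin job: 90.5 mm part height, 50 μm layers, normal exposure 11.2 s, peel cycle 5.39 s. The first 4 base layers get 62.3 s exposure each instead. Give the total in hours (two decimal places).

8.40 hours

Layer count = ceil(90.5 / 0.05) = 1810.
Burn-in layers: 4 × (62.3 + 5.39) → 270.76 s.
Normal layers: 1806 × (11.2 + 5.39) → 29961.54 s.
Total = 270.76 + 29961.54 = 30232.3 s = 8.40 hours.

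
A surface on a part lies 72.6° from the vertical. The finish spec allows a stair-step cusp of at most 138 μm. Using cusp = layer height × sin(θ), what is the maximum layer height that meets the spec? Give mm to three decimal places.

0.145 mm

t = h_c / sin θ = 0.138 / 0.9542 = 0.145 mm.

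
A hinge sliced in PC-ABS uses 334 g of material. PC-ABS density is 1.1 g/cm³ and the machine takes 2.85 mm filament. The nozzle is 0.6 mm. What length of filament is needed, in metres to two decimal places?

Extruded volume: 334/1.1 = 303.6364 cm³ (303636.4 mm³).
A = π r² = π × 1.425² = 6.3794 mm².
Length = 303636.4 / 6.3794 = 47596.39 mm = 47.60 m.

47.60 m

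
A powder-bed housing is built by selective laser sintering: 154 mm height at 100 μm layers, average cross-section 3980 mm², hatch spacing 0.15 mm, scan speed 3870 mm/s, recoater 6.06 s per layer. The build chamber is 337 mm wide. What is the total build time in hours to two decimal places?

Number of layers: 154 / 0.1 → 1540 (rounded up).
Hatch length per layer = 3980 / 0.15, so 26533.3 mm.
Scan time per layer = 26533.3 / 3870, so 6.8561 s.
Time per layer: 6.8561 + 6.06 → 12.9161 s.
Build time = 1540 × 12.9161 = 19890.794 s = 5.53 hours.

5.53 hours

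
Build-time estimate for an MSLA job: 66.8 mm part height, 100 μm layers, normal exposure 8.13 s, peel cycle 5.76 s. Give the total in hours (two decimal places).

2.58 hours

Number of layers: 66.8 / 0.1 → 668 (rounded up).
Each layer takes = 8.13 + 5.76, so 13.89 s.
Total = 668 × 13.89 = 9278.52 s = 2.58 hours.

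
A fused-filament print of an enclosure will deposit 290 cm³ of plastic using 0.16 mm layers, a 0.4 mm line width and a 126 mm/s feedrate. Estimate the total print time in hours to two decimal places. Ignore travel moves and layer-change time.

Extrusion cross-section = 0.16 × 0.4, so 0.064 mm².
Path length: 290000 mm³ / 0.064 mm² → 4531250 mm.
Extrusion time = 4531250 / 126, so 35962.3 s.
35962.3 s = 9.99 hours.

9.99 hours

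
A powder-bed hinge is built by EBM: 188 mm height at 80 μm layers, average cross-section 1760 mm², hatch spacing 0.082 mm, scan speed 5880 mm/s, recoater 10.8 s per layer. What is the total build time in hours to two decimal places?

9.43 hours

Layers = ⌈188/0.08⌉ = 2350.
Scan path per layer: 1760 / 0.082 → 21463.4 mm.
Scan time per layer: 21463.4 / 5880 → 3.6502 s.
Layer cycle = 3.6502 + 10.8 = 14.4502 s.
Total: 2350 × 14.4502 s = 33957.97 s → 9.43 hours.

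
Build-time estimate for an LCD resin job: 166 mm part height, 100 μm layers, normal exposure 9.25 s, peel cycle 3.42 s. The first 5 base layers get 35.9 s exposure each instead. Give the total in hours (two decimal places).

Layers = ⌈166/0.1⌉ = 1660.
Bottom layers = 5 × (35.9 + 3.42) = 196.6 s.
Normal layers: 1655 × (9.25 + 3.42) → 20968.85 s.
Total = 196.6 + 20968.85 = 21165.45 s = 5.88 hours.

5.88 hours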